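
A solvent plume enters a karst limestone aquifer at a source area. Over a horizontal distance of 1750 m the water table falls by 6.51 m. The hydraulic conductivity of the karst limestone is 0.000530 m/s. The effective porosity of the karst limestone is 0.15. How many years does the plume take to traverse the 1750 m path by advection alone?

Convert K: 0.000530 m/s × 86400 = 45.79 m/day.
Hydraulic gradient i = Δh / L = 6.51 / 1750 = 0.003720.
Darcy flux q = K · i = 45.79 × 0.003720 = 0.1703 m/day.
Seepage velocity v = q / n_e = 0.1703 / 0.15 = 1.136 m/day.
Travel time t = L / v = 1750 / 1.136 = 1541 days = 4.219 years.

4.22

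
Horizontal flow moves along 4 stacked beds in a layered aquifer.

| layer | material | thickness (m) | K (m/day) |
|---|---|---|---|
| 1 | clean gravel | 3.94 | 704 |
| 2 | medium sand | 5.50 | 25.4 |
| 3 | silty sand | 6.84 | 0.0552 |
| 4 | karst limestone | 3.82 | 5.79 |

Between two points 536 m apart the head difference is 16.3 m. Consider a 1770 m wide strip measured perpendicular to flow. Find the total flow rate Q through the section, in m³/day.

Flow is parallel to layering, so each bed carries its own Darcy discharge and the transmissivities add.
Σ(K_i·b_i) = 704×3.94 + 25.4×5.50 + 0.0552×6.84 + 5.79×3.82 = 2936 m²/day.
Hydraulic gradient i = Δh / L = 16.3 / 536 = 0.03041.
Q = Σ(K_i·b_i) · W · i = 2936 × 1770 × 0.03041 = 1.580e+05 m³/day.

158000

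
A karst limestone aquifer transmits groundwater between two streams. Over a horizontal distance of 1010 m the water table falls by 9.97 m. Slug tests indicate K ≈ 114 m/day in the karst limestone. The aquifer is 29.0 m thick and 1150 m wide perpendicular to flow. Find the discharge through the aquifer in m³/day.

Cross-sectional area A = 1150 × 29.0 = 33350 m².
Hydraulic gradient i = Δh / L = 9.97 / 1010 = 0.009871.
Darcy's law: Q = K · A · i = 114.0 × 33350 × 0.009871 = 37530 m³/day.

37500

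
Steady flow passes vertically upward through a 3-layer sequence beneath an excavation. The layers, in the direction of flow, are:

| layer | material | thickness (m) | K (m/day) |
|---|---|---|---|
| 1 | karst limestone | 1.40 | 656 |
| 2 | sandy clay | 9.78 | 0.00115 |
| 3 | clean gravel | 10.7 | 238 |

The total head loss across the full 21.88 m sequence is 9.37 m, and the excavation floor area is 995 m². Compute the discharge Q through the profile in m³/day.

Flow is perpendicular to layering, so the layers act in series and the equivalent K is the thickness-weighted harmonic mean.
Total thickness L = 1.40 + 9.78 + 10.7 = 21.88 m.
Σ(b_i/K_i) = 1.40/656 + 9.78/0.00115 + 10.7/238 = 8504 d.
K_eq = L / Σ(b_i/K_i) = 21.88 / 8504 = 0.002573 m/day.
Q = K_eq · A · (Δh/L) = 0.002573 × 995 × (9.37/21.88) = 1.096 m³/day.

1.10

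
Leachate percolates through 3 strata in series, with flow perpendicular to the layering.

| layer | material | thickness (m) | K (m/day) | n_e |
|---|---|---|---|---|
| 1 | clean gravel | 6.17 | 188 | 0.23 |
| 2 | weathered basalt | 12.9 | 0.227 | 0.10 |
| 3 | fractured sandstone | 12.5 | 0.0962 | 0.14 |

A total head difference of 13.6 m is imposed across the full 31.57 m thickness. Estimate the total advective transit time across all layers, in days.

With flow normal to the layers, continuity requires the same specific discharge q through every layer.
Σ(b_i/K_i) = 6.17/188 + 12.9/0.227 + 12.5/0.0962 = 186.8 d.
q = Δh / Σ(b_i/K_i) = 13.6 / 186.8 = 0.07281 m/day.
In each layer the seepage velocity is v_i = q/n_i, so the layer transit time is t_i = b_i·n_i / q:
  layer 1 (clean gravel): t_1 = 6.17 × 0.23 / 0.07281 = 19.49 d
  layer 2 (weathered basalt): t_2 = 12.9 × 0.10 / 0.07281 = 17.72 d
  layer 3 (fractured sandstone): t_3 = 12.5 × 0.14 / 0.07281 = 24.04 d
Total t = Σ t_i = 61.25 days.

61.2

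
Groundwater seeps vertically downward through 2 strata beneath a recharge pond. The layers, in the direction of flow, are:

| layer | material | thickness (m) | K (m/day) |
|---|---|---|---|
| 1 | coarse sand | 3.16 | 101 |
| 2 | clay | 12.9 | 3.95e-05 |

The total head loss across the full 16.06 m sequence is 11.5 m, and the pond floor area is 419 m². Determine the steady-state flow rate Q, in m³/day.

Flow is perpendicular to layering, so the layers act in series and the equivalent K is the thickness-weighted harmonic mean.
Total thickness L = 3.16 + 12.9 = 16.06 m.
Σ(b_i/K_i) = 3.16/101 + 12.9/3.95e-05 = 3.266e+05 d.
K_eq = L / Σ(b_i/K_i) = 16.06 / 3.266e+05 = 4.918e-05 m/day.
Q = K_eq · A · (Δh/L) = 4.918e-05 × 419 × (11.5/16.06) = 0.01475 m³/day.

0.0148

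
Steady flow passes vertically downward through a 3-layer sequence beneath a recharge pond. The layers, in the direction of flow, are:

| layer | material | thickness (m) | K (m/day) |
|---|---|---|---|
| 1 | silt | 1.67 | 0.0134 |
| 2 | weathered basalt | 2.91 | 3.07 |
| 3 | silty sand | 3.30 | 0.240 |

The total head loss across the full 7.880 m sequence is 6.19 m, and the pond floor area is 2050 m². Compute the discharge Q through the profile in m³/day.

91.1

Flow is perpendicular to layering, so the layers act in series and the equivalent K is the thickness-weighted harmonic mean.
Total thickness L = 1.67 + 2.91 + 3.30 = 7.880 m.
Σ(b_i/K_i) = 1.67/0.0134 + 2.91/3.07 + 3.30/0.240 = 139.3 d.
K_eq = L / Σ(b_i/K_i) = 7.880 / 139.3 = 0.05656 m/day.
Q = K_eq · A · (Δh/L) = 0.05656 × 2050 × (6.19/7.880) = 91.08 m³/day.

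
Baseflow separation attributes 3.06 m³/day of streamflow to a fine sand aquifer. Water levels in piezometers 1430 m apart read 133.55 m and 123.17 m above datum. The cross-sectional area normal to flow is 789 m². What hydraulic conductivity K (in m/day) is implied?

0.534

Hydraulic gradient i = (133.55 − 123.17) / 1430 = 10.38 / 1430 = 0.007259.
From Q = K·A·i, K = Q / (A·i) = 3.06 / (789.0 × 0.007259) = 0.5343 m/day.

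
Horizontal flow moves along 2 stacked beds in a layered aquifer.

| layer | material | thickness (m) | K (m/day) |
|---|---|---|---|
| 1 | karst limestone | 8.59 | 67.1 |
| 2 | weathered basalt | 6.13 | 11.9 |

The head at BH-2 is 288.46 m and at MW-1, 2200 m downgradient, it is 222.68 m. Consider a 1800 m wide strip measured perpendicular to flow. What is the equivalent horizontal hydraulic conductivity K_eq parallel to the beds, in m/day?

Flow is parallel to layering, so each bed carries its own Darcy discharge and the transmissivities add.
Σ(K_i·b_i) = 67.1×8.59 + 11.9×6.13 = 649.3 m²/day.
Total thickness b = 14.72 m, so K_eq = Σ(K_i·b_i)/b = 44.11 m/day.

44.1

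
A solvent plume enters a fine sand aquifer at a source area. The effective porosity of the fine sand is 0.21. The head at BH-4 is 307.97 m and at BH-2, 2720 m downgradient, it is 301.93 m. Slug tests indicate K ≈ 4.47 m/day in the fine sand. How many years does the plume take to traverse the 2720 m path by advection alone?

Hydraulic gradient i = (307.97 − 301.93) / 2720 = 6.04 / 2720 = 0.002221.
Darcy flux q = K · i = 4.470 × 0.002221 = 0.009926 m/day.
Seepage velocity v = q / n_e = 0.009926 / 0.21 = 0.04727 m/day.
Travel time t = L / v = 2720 / 0.04727 = 57546 days = 157.6 years.

158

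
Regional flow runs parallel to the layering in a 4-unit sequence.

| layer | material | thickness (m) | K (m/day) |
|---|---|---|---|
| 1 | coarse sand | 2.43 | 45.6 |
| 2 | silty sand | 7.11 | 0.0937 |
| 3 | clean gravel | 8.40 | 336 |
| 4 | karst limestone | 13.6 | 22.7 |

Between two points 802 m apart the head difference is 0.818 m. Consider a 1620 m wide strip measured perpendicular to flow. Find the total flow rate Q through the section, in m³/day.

Flow is parallel to layering, so each bed carries its own Darcy discharge and the transmissivities add.
Σ(K_i·b_i) = 45.6×2.43 + 0.0937×7.11 + 336×8.40 + 22.7×13.6 = 3243 m²/day.
Hydraulic gradient i = Δh / L = 0.818 / 802 = 0.001020.
Q = Σ(K_i·b_i) · W · i = 3243 × 1620 × 0.001020 = 5358 m³/day.

5360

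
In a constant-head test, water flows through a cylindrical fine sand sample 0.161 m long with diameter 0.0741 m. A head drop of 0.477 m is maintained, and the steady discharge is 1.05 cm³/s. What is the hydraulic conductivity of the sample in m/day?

7.10

Cross-sectional area A = π·(d/2)² = π × (0.0741/2)² = 0.004312 m².
Convert discharge: 1.05 cm³/s = 1.050e-06 m³/s.
Darcy's law rearranged: K = Q·L / (A·Δh) = 1.050e-06 × 0.161 / (0.004312 × 0.477) = 8.218e-05 m/s = 7.100 m/day.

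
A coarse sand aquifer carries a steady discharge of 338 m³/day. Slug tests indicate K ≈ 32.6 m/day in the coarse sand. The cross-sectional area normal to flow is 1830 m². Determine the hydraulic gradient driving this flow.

0.00567

From Q = K·A·i, i = Q / (K·A) = 338 / (32.60 × 1830) = 0.005666.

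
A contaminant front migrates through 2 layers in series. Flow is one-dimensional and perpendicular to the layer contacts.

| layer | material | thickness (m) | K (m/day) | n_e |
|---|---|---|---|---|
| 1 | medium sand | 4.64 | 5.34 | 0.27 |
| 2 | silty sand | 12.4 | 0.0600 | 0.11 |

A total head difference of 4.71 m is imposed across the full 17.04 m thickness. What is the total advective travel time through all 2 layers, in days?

115

With flow normal to the layers, continuity requires the same specific discharge q through every layer.
Σ(b_i/K_i) = 4.64/5.34 + 12.4/0.0600 = 207.5 d.
q = Δh / Σ(b_i/K_i) = 4.71 / 207.5 = 0.02269 m/day.
In each layer the seepage velocity is v_i = q/n_i, so the layer transit time is t_i = b_i·n_i / q:
  layer 1 (medium sand): t_1 = 4.64 × 0.27 / 0.02269 = 55.20 d
  layer 2 (silty sand): t_2 = 12.4 × 0.11 / 0.02269 = 60.10 d
Total t = Σ t_i = 115.3 days.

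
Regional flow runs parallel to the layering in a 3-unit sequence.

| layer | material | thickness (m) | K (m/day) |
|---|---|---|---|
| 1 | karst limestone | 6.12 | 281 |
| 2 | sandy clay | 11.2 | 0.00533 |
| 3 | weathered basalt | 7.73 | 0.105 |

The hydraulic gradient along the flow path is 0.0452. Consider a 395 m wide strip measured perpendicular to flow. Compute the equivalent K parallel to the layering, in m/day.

68.7

Flow is parallel to layering, so each bed carries its own Darcy discharge and the transmissivities add.
Σ(K_i·b_i) = 281×6.12 + 0.00533×11.2 + 0.105×7.73 = 1721 m²/day.
Total thickness b = 25.05 m, so K_eq = Σ(K_i·b_i)/b = 68.69 m/day.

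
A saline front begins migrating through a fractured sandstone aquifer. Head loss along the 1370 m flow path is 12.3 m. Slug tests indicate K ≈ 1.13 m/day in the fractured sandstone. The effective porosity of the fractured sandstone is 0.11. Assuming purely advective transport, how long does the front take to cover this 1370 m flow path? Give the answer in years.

40.7

Hydraulic gradient i = Δh / L = 12.3 / 1370 = 0.008978.
Darcy flux q = K · i = 1.130 × 0.008978 = 0.01015 m/day.
Seepage velocity v = q / n_e = 0.01015 / 0.11 = 0.09223 m/day.
Travel time t = L / v = 1370 / 0.09223 = 14854 days = 40.67 years.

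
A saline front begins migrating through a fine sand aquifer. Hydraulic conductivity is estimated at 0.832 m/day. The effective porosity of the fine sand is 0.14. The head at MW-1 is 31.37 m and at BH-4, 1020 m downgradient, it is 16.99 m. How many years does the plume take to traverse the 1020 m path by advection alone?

Hydraulic gradient i = (31.37 − 16.99) / 1020 = 14.38 / 1020 = 0.01410.
Darcy flux q = K · i = 0.8320 × 0.01410 = 0.01173 m/day.
Seepage velocity v = q / n_e = 0.01173 / 0.14 = 0.08378 m/day.
Travel time t = L / v = 1020 / 0.08378 = 12174 days = 33.33 years.

33.3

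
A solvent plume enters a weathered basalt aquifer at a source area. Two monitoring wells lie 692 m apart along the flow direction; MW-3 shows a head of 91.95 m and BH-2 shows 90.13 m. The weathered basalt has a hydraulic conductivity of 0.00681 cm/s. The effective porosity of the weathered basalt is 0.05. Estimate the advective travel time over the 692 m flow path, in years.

6.12

Convert K: 0.00681 cm/s × 864 = 5.884 m/day.
Hydraulic gradient i = (91.95 − 90.13) / 692 = 1.82 / 692 = 0.002630.
Darcy flux q = K · i = 5.884 × 0.002630 = 0.01547 m/day.
Seepage velocity v = q / n_e = 0.01547 / 0.05 = 0.3095 m/day.
Travel time t = L / v = 692 / 0.3095 = 2236 days = 6.122 years.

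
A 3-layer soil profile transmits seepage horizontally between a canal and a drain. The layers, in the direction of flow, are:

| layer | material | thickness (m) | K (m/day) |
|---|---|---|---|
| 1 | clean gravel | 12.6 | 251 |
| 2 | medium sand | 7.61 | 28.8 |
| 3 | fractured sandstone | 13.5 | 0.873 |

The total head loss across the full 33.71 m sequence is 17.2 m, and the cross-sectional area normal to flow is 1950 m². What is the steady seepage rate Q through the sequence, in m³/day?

2130

Flow is perpendicular to layering, so the layers act in series and the equivalent K is the thickness-weighted harmonic mean.
Total thickness L = 12.6 + 7.61 + 13.5 = 33.71 m.
Σ(b_i/K_i) = 12.6/251 + 7.61/28.8 + 13.5/0.873 = 15.78 d.
K_eq = L / Σ(b_i/K_i) = 33.71 / 15.78 = 2.136 m/day.
Q = K_eq · A · (Δh/L) = 2.136 × 1950 × (17.2/33.71) = 2126 m³/day.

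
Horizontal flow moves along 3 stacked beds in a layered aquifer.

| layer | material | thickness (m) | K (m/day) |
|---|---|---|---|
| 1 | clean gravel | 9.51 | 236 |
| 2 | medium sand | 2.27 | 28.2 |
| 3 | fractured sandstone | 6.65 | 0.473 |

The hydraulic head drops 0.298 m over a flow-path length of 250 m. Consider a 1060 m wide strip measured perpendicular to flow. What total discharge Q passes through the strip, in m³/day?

Flow is parallel to layering, so each bed carries its own Darcy discharge and the transmissivities add.
Σ(K_i·b_i) = 236×9.51 + 28.2×2.27 + 0.473×6.65 = 2312 m²/day.
Hydraulic gradient i = Δh / L = 0.298 / 250 = 0.001192.
Q = Σ(K_i·b_i) · W · i = 2312 × 1060 × 0.001192 = 2921 m³/day.

2920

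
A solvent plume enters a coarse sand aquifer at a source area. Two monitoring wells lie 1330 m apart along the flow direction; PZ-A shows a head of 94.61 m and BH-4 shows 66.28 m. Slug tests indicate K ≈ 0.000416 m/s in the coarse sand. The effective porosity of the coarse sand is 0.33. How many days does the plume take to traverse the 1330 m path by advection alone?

Convert K: 0.000416 m/s × 86400 = 35.94 m/day.
Hydraulic gradient i = (94.61 − 66.28) / 1330 = 28.33 / 1330 = 0.02130.
Darcy flux q = K · i = 35.94 × 0.02130 = 0.7656 m/day.
Seepage velocity v = q / n_e = 0.7656 / 0.33 = 2.320 m/day.
Travel time t = L / v = 1330 / 2.320 = 573.3 days.

573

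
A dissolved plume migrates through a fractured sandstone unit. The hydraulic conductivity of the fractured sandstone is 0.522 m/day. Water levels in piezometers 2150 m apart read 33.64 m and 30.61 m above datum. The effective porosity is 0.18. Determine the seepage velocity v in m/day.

Hydraulic gradient i = (33.64 − 30.61) / 2150 = 3.03 / 2150 = 0.001409.
Darcy flux q = K · i = 0.5220 × 0.001409 = 0.0007357 m/day.
Seepage velocity v = q / n_e = 0.0007357 / 0.18 = 0.004087 m/day.

0.00409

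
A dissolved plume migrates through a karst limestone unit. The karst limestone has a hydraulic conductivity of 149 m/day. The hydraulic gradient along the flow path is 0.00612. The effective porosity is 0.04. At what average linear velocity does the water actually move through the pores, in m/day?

22.8

Hydraulic gradient i = 0.00612.
Darcy flux q = K · i = 149.0 × 0.006120 = 0.9119 m/day.
Seepage velocity v = q / n_e = 0.9119 / 0.04 = 22.80 m/day.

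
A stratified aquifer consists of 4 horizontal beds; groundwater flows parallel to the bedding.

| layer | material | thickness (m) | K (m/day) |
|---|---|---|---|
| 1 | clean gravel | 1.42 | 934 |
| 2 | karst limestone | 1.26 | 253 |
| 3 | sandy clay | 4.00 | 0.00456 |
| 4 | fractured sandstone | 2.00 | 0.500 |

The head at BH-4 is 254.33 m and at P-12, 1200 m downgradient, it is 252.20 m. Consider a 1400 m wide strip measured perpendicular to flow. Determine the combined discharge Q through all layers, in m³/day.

Flow is parallel to layering, so each bed carries its own Darcy discharge and the transmissivities add.
Σ(K_i·b_i) = 934×1.42 + 253×1.26 + 0.00456×4.00 + 0.500×2.00 = 1646 m²/day.
Hydraulic gradient i = (254.33 − 252.20) / 1200 = 2.13 / 1200 = 0.001775.
Q = Σ(K_i·b_i) · W · i = 1646 × 1400 × 0.001775 = 4091 m³/day.

4090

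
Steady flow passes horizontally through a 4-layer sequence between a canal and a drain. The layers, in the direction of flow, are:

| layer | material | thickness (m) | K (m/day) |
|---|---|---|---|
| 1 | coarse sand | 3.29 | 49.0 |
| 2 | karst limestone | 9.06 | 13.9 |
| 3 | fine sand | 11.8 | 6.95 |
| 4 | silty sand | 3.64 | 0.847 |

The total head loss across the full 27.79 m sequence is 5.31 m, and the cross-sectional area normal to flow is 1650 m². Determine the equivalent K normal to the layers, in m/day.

Flow is perpendicular to layering, so the layers act in series and the equivalent K is the thickness-weighted harmonic mean.
Total thickness L = 3.29 + 9.06 + 11.8 + 3.64 = 27.79 m.
Σ(b_i/K_i) = 3.29/49.0 + 9.06/13.9 + 11.8/6.95 + 3.64/0.847 = 6.714 d.
K_eq = L / Σ(b_i/K_i) = 27.79 / 6.714 = 4.139 m/day.

4.14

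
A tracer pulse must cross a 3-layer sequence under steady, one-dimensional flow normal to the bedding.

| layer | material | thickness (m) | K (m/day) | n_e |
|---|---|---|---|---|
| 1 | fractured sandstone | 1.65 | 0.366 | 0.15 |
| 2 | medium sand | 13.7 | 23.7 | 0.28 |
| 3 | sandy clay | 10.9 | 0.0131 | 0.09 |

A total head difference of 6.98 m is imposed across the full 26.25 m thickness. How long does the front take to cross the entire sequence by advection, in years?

1.66

With flow normal to the layers, continuity requires the same specific discharge q through every layer.
Σ(b_i/K_i) = 1.65/0.366 + 13.7/23.7 + 10.9/0.0131 = 837.1 d.
q = Δh / Σ(b_i/K_i) = 6.98 / 837.1 = 0.008338 m/day.
In each layer the seepage velocity is v_i = q/n_i, so the layer transit time is t_i = b_i·n_i / q:
  layer 1 (fractured sandstone): t_1 = 1.65 × 0.15 / 0.008338 = 29.68 d
  layer 2 (medium sand): t_2 = 13.7 × 0.28 / 0.008338 = 460.1 d
  layer 3 (sandy clay): t_3 = 10.9 × 0.09 / 0.008338 = 117.7 d
Total t = Σ t_i = 607.4 days = 1.663 years.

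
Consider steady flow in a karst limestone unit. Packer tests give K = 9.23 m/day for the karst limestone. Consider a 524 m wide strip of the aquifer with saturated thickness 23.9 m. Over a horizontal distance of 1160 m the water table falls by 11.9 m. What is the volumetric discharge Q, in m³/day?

1190

Cross-sectional area A = 524 × 23.9 = 12524 m².
Hydraulic gradient i = Δh / L = 11.9 / 1160 = 0.01026.
Darcy's law: Q = K · A · i = 9.230 × 12524 × 0.01026 = 1186 m³/day.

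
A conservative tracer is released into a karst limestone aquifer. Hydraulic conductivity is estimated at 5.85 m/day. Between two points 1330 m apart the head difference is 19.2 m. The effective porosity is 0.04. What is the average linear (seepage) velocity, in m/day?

Hydraulic gradient i = Δh / L = 19.2 / 1330 = 0.01444.
Darcy flux q = K · i = 5.850 × 0.01444 = 0.08445 m/day.
Seepage velocity v = q / n_e = 0.08445 / 0.04 = 2.111 m/day.

2.11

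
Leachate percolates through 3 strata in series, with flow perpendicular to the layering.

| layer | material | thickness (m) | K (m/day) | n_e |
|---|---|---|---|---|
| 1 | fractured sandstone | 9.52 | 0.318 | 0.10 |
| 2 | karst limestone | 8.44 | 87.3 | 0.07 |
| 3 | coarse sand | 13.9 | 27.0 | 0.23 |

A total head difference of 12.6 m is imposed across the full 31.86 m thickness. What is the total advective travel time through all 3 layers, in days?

11.5

With flow normal to the layers, continuity requires the same specific discharge q through every layer.
Σ(b_i/K_i) = 9.52/0.318 + 8.44/87.3 + 13.9/27.0 = 30.55 d.
q = Δh / Σ(b_i/K_i) = 12.6 / 30.55 = 0.4125 m/day.
In each layer the seepage velocity is v_i = q/n_i, so the layer transit time is t_i = b_i·n_i / q:
  layer 1 (fractured sandstone): t_1 = 9.52 × 0.10 / 0.4125 = 2.308 d
  layer 2 (karst limestone): t_2 = 8.44 × 0.07 / 0.4125 = 1.432 d
  layer 3 (coarse sand): t_3 = 13.9 × 0.23 / 0.4125 = 7.751 d
Total t = Σ t_i = 11.49 days.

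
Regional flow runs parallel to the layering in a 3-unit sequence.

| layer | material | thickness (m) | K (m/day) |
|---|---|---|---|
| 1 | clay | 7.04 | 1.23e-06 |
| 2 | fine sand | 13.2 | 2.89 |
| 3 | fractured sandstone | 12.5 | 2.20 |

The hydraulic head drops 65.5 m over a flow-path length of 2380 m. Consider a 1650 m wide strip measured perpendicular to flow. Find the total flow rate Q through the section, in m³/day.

2980

Flow is parallel to layering, so each bed carries its own Darcy discharge and the transmissivities add.
Σ(K_i·b_i) = 1.23e-06×7.04 + 2.89×13.2 + 2.20×12.5 = 65.65 m²/day.
Hydraulic gradient i = Δh / L = 65.5 / 2380 = 0.02752.
Q = Σ(K_i·b_i) · W · i = 65.65 × 1650 × 0.02752 = 2981 m³/day.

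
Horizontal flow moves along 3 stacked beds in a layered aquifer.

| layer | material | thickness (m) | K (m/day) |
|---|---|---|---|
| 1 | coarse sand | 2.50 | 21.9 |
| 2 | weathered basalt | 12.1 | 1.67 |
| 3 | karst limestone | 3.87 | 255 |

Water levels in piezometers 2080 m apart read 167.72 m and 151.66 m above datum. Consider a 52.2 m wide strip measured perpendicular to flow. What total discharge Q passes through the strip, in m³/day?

428

Flow is parallel to layering, so each bed carries its own Darcy discharge and the transmissivities add.
Σ(K_i·b_i) = 21.9×2.50 + 1.67×12.1 + 255×3.87 = 1062 m²/day.
Hydraulic gradient i = (167.72 − 151.66) / 2080 = 16.06 / 2080 = 0.007721.
Q = Σ(K_i·b_i) · W · i = 1062 × 52.2 × 0.007721 = 428.0 m³/day.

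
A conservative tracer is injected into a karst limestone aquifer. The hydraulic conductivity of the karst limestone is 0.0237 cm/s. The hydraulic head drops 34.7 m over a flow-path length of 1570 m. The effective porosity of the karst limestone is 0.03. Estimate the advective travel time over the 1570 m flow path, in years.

Convert K: 0.0237 cm/s × 864 = 20.48 m/day.
Hydraulic gradient i = Δh / L = 34.7 / 1570 = 0.02210.
Darcy flux q = K · i = 20.48 × 0.02210 = 0.4526 m/day.
Seepage velocity v = q / n_e = 0.4526 / 0.03 = 15.09 m/day.
Travel time t = L / v = 1570 / 15.09 = 104.1 days = 0.2849 years.

0.285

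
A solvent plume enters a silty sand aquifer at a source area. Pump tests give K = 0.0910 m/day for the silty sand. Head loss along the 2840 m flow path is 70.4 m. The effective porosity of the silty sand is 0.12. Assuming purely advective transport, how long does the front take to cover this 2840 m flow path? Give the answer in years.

414

Hydraulic gradient i = Δh / L = 70.4 / 2840 = 0.02479.
Darcy flux q = K · i = 0.09100 × 0.02479 = 0.002256 m/day.
Seepage velocity v = q / n_e = 0.002256 / 0.12 = 0.01880 m/day.
Travel time t = L / v = 2840 / 0.01880 = 1.511e+05 days = 413.6 years.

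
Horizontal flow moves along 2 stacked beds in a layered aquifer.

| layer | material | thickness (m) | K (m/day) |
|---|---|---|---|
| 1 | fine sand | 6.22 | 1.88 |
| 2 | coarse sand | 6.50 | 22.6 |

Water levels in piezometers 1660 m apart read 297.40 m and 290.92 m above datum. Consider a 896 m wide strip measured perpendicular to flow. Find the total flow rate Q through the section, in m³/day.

Flow is parallel to layering, so each bed carries its own Darcy discharge and the transmissivities add.
Σ(K_i·b_i) = 1.88×6.22 + 22.6×6.50 = 158.6 m²/day.
Hydraulic gradient i = (297.40 − 290.92) / 1660 = 6.48 / 1660 = 0.003904.
Q = Σ(K_i·b_i) · W · i = 158.6 × 896 × 0.003904 = 554.7 m³/day.

555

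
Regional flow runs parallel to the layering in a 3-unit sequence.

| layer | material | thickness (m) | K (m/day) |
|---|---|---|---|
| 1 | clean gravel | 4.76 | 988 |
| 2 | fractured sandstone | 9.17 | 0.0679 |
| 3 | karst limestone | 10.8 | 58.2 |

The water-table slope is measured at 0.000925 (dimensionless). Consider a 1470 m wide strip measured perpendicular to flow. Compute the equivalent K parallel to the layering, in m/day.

Flow is parallel to layering, so each bed carries its own Darcy discharge and the transmissivities add.
Σ(K_i·b_i) = 988×4.76 + 0.0679×9.17 + 58.2×10.8 = 5332 m²/day.
Total thickness b = 24.73 m, so K_eq = Σ(K_i·b_i)/b = 215.6 m/day.

216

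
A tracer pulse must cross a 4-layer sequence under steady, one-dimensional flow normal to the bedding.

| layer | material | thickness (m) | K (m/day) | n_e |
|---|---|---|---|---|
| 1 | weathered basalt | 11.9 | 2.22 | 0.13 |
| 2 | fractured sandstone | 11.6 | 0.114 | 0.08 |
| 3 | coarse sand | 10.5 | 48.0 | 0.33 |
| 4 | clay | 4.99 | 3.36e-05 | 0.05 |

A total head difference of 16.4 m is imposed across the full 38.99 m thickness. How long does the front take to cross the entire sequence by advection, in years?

154

With flow normal to the layers, continuity requires the same specific discharge q through every layer.
Σ(b_i/K_i) = 11.9/2.22 + 11.6/0.114 + 10.5/48.0 + 4.99/3.36e-05 = 1.486e+05 d.
q = Δh / Σ(b_i/K_i) = 16.4 / 1.486e+05 = 0.0001103 m/day.
In each layer the seepage velocity is v_i = q/n_i, so the layer transit time is t_i = b_i·n_i / q:
  layer 1 (weathered basalt): t_1 = 11.9 × 0.13 / 0.0001103 = 14019 d
  layer 2 (fractured sandstone): t_2 = 11.6 × 0.08 / 0.0001103 = 8410 d
  layer 3 (coarse sand): t_3 = 10.5 × 0.33 / 0.0001103 = 31400 d
  layer 4 (clay): t_4 = 4.99 × 0.05 / 0.0001103 = 2261 d
Total t = Σ t_i = 56090 days = 153.6 years.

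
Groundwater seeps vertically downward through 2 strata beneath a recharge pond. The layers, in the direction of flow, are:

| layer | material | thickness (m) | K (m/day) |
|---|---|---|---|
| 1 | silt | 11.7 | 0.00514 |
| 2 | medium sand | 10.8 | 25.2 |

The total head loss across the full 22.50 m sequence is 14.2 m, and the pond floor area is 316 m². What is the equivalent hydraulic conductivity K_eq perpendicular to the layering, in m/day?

Flow is perpendicular to layering, so the layers act in series and the equivalent K is the thickness-weighted harmonic mean.
Total thickness L = 11.7 + 10.8 = 22.50 m.
Σ(b_i/K_i) = 11.7/0.00514 + 10.8/25.2 = 2277 d.
K_eq = L / Σ(b_i/K_i) = 22.50 / 2277 = 0.009883 m/day.

0.00988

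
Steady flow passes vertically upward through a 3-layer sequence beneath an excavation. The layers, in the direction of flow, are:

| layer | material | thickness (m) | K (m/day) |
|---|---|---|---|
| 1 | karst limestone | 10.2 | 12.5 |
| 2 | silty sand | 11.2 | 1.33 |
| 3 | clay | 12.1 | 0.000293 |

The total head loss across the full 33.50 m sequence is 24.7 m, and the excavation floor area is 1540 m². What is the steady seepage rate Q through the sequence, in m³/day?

0.921

Flow is perpendicular to layering, so the layers act in series and the equivalent K is the thickness-weighted harmonic mean.
Total thickness L = 10.2 + 11.2 + 12.1 = 33.50 m.
Σ(b_i/K_i) = 10.2/12.5 + 11.2/1.33 + 12.1/0.000293 = 41306 d.
K_eq = L / Σ(b_i/K_i) = 33.50 / 41306 = 0.0008110 m/day.
Q = K_eq · A · (Δh/L) = 0.0008110 × 1540 × (24.7/33.50) = 0.9209 m³/day.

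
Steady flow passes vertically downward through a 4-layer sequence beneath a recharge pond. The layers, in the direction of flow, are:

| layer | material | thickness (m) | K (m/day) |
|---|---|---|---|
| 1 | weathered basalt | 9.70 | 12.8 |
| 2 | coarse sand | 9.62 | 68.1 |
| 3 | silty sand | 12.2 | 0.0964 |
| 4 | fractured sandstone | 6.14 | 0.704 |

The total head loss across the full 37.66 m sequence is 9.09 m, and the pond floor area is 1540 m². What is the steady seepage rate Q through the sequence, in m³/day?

103

Flow is perpendicular to layering, so the layers act in series and the equivalent K is the thickness-weighted harmonic mean.
Total thickness L = 9.70 + 9.62 + 12.2 + 6.14 = 37.66 m.
Σ(b_i/K_i) = 9.70/12.8 + 9.62/68.1 + 12.2/0.0964 + 6.14/0.704 = 136.2 d.
K_eq = L / Σ(b_i/K_i) = 37.66 / 136.2 = 0.2766 m/day.
Q = K_eq · A · (Δh/L) = 0.2766 × 1540 × (9.09/37.66) = 102.8 m³/day.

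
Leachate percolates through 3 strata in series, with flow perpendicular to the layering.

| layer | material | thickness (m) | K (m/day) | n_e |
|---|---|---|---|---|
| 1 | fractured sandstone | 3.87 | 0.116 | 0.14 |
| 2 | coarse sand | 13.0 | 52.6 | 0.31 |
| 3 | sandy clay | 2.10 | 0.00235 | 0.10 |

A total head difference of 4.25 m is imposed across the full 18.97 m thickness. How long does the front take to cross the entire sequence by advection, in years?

2.86

With flow normal to the layers, continuity requires the same specific discharge q through every layer.
Σ(b_i/K_i) = 3.87/0.116 + 13.0/52.6 + 2.10/0.00235 = 927.2 d.
q = Δh / Σ(b_i/K_i) = 4.25 / 927.2 = 0.004584 m/day.
In each layer the seepage velocity is v_i = q/n_i, so the layer transit time is t_i = b_i·n_i / q:
  layer 1 (fractured sandstone): t_1 = 3.87 × 0.14 / 0.004584 = 118.2 d
  layer 2 (coarse sand): t_2 = 13.0 × 0.31 / 0.004584 = 879.2 d
  layer 3 (sandy clay): t_3 = 2.10 × 0.10 / 0.004584 = 45.82 d
Total t = Σ t_i = 1043 days = 2.856 years.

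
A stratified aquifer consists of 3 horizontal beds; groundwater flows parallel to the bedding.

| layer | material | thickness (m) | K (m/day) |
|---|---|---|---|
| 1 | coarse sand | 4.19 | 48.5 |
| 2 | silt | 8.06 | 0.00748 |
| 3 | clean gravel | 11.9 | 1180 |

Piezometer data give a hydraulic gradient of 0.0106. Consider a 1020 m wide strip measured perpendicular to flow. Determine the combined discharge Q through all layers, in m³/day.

154000

Flow is parallel to layering, so each bed carries its own Darcy discharge and the transmissivities add.
Σ(K_i·b_i) = 48.5×4.19 + 0.00748×8.06 + 1180×11.9 = 14245 m²/day.
Hydraulic gradient i = 0.0106.
Q = Σ(K_i·b_i) · W · i = 14245 × 1020 × 0.01060 = 1.540e+05 m³/day.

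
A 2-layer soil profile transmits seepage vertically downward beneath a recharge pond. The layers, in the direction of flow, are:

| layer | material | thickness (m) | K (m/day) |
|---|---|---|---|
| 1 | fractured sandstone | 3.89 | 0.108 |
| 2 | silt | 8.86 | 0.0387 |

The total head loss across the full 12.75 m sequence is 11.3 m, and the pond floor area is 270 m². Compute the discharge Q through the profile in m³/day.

Flow is perpendicular to layering, so the layers act in series and the equivalent K is the thickness-weighted harmonic mean.
Total thickness L = 3.89 + 8.86 = 12.75 m.
Σ(b_i/K_i) = 3.89/0.108 + 8.86/0.0387 = 265.0 d.
K_eq = L / Σ(b_i/K_i) = 12.75 / 265.0 = 0.04812 m/day.
Q = K_eq · A · (Δh/L) = 0.04812 × 270 × (11.3/12.75) = 11.51 m³/day.

11.5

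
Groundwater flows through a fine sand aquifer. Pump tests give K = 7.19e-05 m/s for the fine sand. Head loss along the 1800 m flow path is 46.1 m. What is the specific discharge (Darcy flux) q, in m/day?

0.159

Convert K: 7.19e-05 m/s × 86400 = 6.212 m/day.
Hydraulic gradient i = Δh / L = 46.1 / 1800 = 0.02561.
Specific discharge q = K · i = 6.212 × 0.02561 = 0.1591 m/day.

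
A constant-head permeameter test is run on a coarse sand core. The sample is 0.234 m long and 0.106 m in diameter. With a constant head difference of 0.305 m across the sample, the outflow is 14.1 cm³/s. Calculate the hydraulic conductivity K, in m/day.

Cross-sectional area A = π·(d/2)² = π × (0.106/2)² = 0.008825 m².
Convert discharge: 14.1 cm³/s = 1.410e-05 m³/s.
Darcy's law rearranged: K = Q·L / (A·Δh) = 1.410e-05 × 0.234 / (0.008825 × 0.305) = 0.001226 m/s = 105.9 m/day.

106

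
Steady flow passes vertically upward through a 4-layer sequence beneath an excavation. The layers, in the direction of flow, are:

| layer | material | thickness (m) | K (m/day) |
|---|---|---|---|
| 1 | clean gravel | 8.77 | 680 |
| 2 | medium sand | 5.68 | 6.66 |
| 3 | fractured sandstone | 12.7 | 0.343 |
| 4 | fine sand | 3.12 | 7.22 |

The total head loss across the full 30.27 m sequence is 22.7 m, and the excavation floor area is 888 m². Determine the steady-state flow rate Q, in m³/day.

Flow is perpendicular to layering, so the layers act in series and the equivalent K is the thickness-weighted harmonic mean.
Total thickness L = 8.77 + 5.68 + 12.7 + 3.12 = 30.27 m.
Σ(b_i/K_i) = 8.77/680 + 5.68/6.66 + 12.7/0.343 + 3.12/7.22 = 38.32 d.
K_eq = L / Σ(b_i/K_i) = 30.27 / 38.32 = 0.7898 m/day.
Q = K_eq · A · (Δh/L) = 0.7898 × 888 × (22.7/30.27) = 526.0 m³/day.

526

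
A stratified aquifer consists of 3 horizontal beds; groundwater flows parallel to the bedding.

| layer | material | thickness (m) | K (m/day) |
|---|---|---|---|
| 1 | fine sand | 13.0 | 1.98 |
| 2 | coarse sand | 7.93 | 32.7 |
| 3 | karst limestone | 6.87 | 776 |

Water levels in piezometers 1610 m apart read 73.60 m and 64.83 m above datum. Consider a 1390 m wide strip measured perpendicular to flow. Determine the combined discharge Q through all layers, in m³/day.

42500

Flow is parallel to layering, so each bed carries its own Darcy discharge and the transmissivities add.
Σ(K_i·b_i) = 1.98×13.0 + 32.7×7.93 + 776×6.87 = 5616 m²/day.
Hydraulic gradient i = (73.60 − 64.83) / 1610 = 8.77 / 1610 = 0.005447.
Q = Σ(K_i·b_i) · W · i = 5616 × 1390 × 0.005447 = 42523 m³/day.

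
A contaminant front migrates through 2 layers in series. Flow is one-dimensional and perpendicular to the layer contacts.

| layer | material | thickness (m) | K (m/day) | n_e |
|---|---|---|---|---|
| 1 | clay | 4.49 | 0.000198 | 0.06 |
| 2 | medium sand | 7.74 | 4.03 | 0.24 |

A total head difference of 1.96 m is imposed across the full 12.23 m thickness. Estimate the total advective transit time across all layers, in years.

With flow normal to the layers, continuity requires the same specific discharge q through every layer.
Σ(b_i/K_i) = 4.49/0.000198 + 7.74/4.03 = 22679 d.
q = Δh / Σ(b_i/K_i) = 1.96 / 22679 = 8.642e-05 m/day.
In each layer the seepage velocity is v_i = q/n_i, so the layer transit time is t_i = b_i·n_i / q:
  layer 1 (clay): t_1 = 4.49 × 0.06 / 8.642e-05 = 3117 d
  layer 2 (medium sand): t_2 = 7.74 × 0.24 / 8.642e-05 = 21494 d
Total t = Σ t_i = 24611 days = 67.38 years.

67.4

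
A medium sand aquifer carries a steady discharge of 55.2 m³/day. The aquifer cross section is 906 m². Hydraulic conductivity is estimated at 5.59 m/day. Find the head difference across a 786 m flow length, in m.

From Q = K·A·i, i = Q / (K·A) = 55.2 / (5.590 × 906.0) = 0.01090.
Head loss Δh = i · L = 0.01090 × 786 = 8.567 m.

8.57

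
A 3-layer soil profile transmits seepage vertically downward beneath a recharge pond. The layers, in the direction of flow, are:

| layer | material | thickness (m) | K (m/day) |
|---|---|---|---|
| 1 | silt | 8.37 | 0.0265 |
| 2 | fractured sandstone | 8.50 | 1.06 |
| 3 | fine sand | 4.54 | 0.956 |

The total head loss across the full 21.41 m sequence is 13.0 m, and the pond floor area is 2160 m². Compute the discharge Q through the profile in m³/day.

85.4

Flow is perpendicular to layering, so the layers act in series and the equivalent K is the thickness-weighted harmonic mean.
Total thickness L = 8.37 + 8.50 + 4.54 = 21.41 m.
Σ(b_i/K_i) = 8.37/0.0265 + 8.50/1.06 + 4.54/0.956 = 328.6 d.
K_eq = L / Σ(b_i/K_i) = 21.41 / 328.6 = 0.06515 m/day.
Q = K_eq · A · (Δh/L) = 0.06515 × 2160 × (13.0/21.41) = 85.45 m³/day.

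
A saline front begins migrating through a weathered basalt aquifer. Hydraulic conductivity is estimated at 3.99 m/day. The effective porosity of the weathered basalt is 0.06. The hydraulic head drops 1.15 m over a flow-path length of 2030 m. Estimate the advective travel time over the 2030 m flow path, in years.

148

Hydraulic gradient i = Δh / L = 1.15 / 2030 = 0.0005665.
Darcy flux q = K · i = 3.990 × 0.0005665 = 0.002260 m/day.
Seepage velocity v = q / n_e = 0.002260 / 0.06 = 0.03767 m/day.
Travel time t = L / v = 2030 / 0.03767 = 53886 days = 147.5 years.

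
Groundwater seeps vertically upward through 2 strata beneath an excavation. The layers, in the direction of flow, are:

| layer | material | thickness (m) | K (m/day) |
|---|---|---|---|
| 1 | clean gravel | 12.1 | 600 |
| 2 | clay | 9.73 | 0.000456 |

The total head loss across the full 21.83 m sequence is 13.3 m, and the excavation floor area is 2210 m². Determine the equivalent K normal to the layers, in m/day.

Flow is perpendicular to layering, so the layers act in series and the equivalent K is the thickness-weighted harmonic mean.
Total thickness L = 12.1 + 9.73 = 21.83 m.
Σ(b_i/K_i) = 12.1/600 + 9.73/0.000456 = 21338 d.
K_eq = L / Σ(b_i/K_i) = 21.83 / 21338 = 0.001023 m/day.

0.00102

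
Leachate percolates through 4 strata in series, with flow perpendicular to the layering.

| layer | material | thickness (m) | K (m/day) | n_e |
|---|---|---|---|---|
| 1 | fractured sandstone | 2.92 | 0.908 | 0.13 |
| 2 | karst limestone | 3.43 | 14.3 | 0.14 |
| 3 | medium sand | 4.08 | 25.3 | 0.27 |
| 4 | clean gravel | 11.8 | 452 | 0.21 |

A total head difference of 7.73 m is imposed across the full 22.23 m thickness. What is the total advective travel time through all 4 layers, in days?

With flow normal to the layers, continuity requires the same specific discharge q through every layer.
Σ(b_i/K_i) = 2.92/0.908 + 3.43/14.3 + 4.08/25.3 + 11.8/452 = 3.643 d.
q = Δh / Σ(b_i/K_i) = 7.73 / 3.643 = 2.122 m/day.
In each layer the seepage velocity is v_i = q/n_i, so the layer transit time is t_i = b_i·n_i / q:
  layer 1 (fractured sandstone): t_1 = 2.92 × 0.13 / 2.122 = 0.1789 d
  layer 2 (karst limestone): t_2 = 3.43 × 0.14 / 2.122 = 0.2263 d
  layer 3 (medium sand): t_3 = 4.08 × 0.27 / 2.122 = 0.5192 d
  layer 4 (clean gravel): t_4 = 11.8 × 0.21 / 2.122 = 1.168 d
Total t = Σ t_i = 2.092 days.

2.09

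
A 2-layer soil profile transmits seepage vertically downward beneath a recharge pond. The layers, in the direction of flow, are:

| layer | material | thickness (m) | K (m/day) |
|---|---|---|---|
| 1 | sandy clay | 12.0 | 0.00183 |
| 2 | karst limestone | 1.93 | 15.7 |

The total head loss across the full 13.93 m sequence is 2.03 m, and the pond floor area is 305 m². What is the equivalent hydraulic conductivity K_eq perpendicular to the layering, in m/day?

Flow is perpendicular to layering, so the layers act in series and the equivalent K is the thickness-weighted harmonic mean.
Total thickness L = 12.0 + 1.93 = 13.93 m.
Σ(b_i/K_i) = 12.0/0.00183 + 1.93/15.7 = 6557 d.
K_eq = L / Σ(b_i/K_i) = 13.93 / 6557 = 0.002124 m/day.

0.00212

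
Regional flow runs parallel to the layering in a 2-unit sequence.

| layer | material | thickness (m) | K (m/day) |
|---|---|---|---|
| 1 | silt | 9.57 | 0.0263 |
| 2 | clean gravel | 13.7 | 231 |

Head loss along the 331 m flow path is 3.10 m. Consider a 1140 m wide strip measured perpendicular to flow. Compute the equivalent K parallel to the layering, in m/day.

136

Flow is parallel to layering, so each bed carries its own Darcy discharge and the transmissivities add.
Σ(K_i·b_i) = 0.0263×9.57 + 231×13.7 = 3165 m²/day.
Total thickness b = 23.27 m, so K_eq = Σ(K_i·b_i)/b = 136.0 m/day.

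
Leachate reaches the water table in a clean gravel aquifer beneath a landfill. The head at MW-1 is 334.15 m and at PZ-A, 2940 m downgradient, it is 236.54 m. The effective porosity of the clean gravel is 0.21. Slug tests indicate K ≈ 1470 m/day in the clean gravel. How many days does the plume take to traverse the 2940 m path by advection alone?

Hydraulic gradient i = (334.15 − 236.54) / 2940 = 97.61 / 2940 = 0.03320.
Darcy flux q = K · i = 1470 × 0.03320 = 48.80 m/day.
Seepage velocity v = q / n_e = 48.80 / 0.21 = 232.4 m/day.
Travel time t = L / v = 2940 / 232.4 = 12.65 days.

12.7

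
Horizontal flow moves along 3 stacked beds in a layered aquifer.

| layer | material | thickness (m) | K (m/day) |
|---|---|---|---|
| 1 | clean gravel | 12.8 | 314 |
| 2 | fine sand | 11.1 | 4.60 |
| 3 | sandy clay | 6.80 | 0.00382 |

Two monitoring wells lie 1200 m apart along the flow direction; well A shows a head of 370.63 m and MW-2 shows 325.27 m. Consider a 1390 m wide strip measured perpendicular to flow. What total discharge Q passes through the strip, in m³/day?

Flow is parallel to layering, so each bed carries its own Darcy discharge and the transmissivities add.
Σ(K_i·b_i) = 314×12.8 + 4.60×11.1 + 0.00382×6.80 = 4070 m²/day.
Hydraulic gradient i = (370.63 − 325.27) / 1200 = 45.36 / 1200 = 0.03780.
Q = Σ(K_i·b_i) · W · i = 4070 × 1390 × 0.03780 = 2.139e+05 m³/day.

214000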